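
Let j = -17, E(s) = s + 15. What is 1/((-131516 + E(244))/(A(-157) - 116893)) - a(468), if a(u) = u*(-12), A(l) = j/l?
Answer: 115749224168/20607349 ≈ 5616.9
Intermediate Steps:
E(s) = 15 + s
A(l) = -17/l
a(u) = -12*u
1/((-131516 + E(244))/(A(-157) - 116893)) - a(468) = 1/((-131516 + (15 + 244))/(-17/(-157) - 116893)) - (-12)*468 = 1/((-131516 + 259)/(-17*(-1/157) - 116893)) - 1*(-5616) = 1/(-131257/(17/157 - 116893)) + 5616 = 1/(-131257/(-18352184/157)) + 5616 = 1/(-131257*(-157/18352184)) + 5616 = 1/(20607349/18352184) + 5616 = 18352184/20607349 + 5616 = 115749224168/20607349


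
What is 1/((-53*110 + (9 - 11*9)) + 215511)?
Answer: 1/209591 ≈ 4.7712e-6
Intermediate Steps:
1/((-53*110 + (9 - 11*9)) + 215511) = 1/((-5830 + (9 - 99)) + 215511) = 1/((-5830 - 90) + 215511) = 1/(-5920 + 215511) = 1/209591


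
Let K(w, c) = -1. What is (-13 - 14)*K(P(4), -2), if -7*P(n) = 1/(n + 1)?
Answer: 27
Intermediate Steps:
P(n) = -1/(7*(1 + n)) (P(n) = -1/(7*(n + 1)) = -1/(7*(1 + n)))
(-13 - 14)*K(P(4), -2) = (-13 - 14)*(-1) = -27*(-1) = 27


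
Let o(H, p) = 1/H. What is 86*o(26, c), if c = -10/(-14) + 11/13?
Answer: 43/13 ≈ 3.3077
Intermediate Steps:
c = 142/91 (c = -10*(-1/14) + 11*(1/13) = 5/7 + 11/13 = 142/91 ≈ 1.5604)
86*o(26, c) = 86/26 = 86*(1/26) = 43/13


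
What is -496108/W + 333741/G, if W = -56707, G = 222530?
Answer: 18474909161/1802715530 ≈ 10.248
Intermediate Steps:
-496108/W + 333741/G = -496108/(-56707) + 333741/222530 = -496108*(-1/56707) + 333741*(1/222530) = 496108/56707 + 333741/222530 = 18474909161/1802715530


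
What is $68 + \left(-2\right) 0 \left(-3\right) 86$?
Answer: $68$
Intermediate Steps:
$68 + \left(-2\right) 0 \left(-3\right) 86 = 68 + 0 \left(-3\right) 86 = 68 + 0 \cdot 86 = 68 + 0 = 68$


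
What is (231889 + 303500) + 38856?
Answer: 574245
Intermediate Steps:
(231889 + 303500) + 38856 = 535389 + 38856 = 574245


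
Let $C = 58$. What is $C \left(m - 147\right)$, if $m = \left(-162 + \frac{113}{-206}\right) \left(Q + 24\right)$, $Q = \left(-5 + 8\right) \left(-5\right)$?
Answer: $- \frac{9617763}{103} \approx -93376.0$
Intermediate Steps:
$Q = -15$ ($Q = 3 \left(-5\right) = -15$)
$m = - \frac{301365}{206}$ ($m = \left(-162 + \frac{113}{-206}\right) \left(-15 + 24\right) = \left(-162 + 113 \left(- \frac{1}{206}\right)\right) 9 = \left(-162 - \frac{113}{206}\right) 9 = \left(- \frac{33485}{206}\right) 9 = - \frac{301365}{206} \approx -1462.9$)
$C \left(m - 147\right) = 58 \left(- \frac{301365}{206} - 147\right) = 58 \left(- \frac{331647}{206}\right) = - \frac{9617763}{103}$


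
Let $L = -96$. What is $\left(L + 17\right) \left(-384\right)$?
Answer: $30336$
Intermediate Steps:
$\left(L + 17\right) \left(-384\right) = \left(-96 + 17\right) \left(-384\right) = \left(-79\right) \left(-384\right) = 30336$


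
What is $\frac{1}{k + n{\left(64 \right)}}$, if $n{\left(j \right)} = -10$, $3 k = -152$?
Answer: $- \frac{3}{182} \approx -0.016484$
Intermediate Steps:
$k = - \frac{152}{3}$ ($k = \frac{1}{3} \left(-152\right) = - \frac{152}{3} \approx -50.667$)
$\frac{1}{k + n{\left(64 \right)}} = \frac{1}{- \frac{152}{3} - 10} = \frac{1}{- \frac{182}{3}} = - \frac{3}{182}$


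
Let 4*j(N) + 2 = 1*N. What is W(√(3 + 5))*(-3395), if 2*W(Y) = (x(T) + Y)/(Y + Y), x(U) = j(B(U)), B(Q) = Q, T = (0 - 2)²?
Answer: -3395/4 - 3395*√2/32 ≈ -998.79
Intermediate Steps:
T = 4 (T = (-2)² = 4)
j(N) = -½ + N/4 (j(N) = -½ + (1*N)/4 = -½ + N/4)
x(U) = -½ + U/4
W(Y) = (½ + Y)/(4*Y) (W(Y) = (((-½ + (¼)*4) + Y)/(Y + Y))/2 = (((-½ + 1) + Y)/((2*Y)))/2 = ((½ + Y)*(1/(2*Y)))/2 = ((½ + Y)/(2*Y))/2 = (½ + Y)/(4*Y))
W(√(3 + 5))*(-3395) = ((1 + 2*√(3 + 5))/(8*(√(3 + 5))))*(-3395) = ((1 + 2*√8)/(8*(√8)))*(-3395) = ((1 + 2*(2*√2))/(8*((2*√2))))*(-3395) = ((√2/4)*(1 + 4*√2)/8)*(-3395) = (√2*(1 + 4*√2)/32)*(-3395) = -3395*√2*(1 + 4*√2)/32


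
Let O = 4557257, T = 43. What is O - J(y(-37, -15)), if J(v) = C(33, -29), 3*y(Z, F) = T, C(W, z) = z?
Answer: 4557286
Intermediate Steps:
y(Z, F) = 43/3 (y(Z, F) = (⅓)*43 = 43/3)
J(v) = -29
O - J(y(-37, -15)) = 4557257 - 1*(-29) = 4557257 + 29 = 4557286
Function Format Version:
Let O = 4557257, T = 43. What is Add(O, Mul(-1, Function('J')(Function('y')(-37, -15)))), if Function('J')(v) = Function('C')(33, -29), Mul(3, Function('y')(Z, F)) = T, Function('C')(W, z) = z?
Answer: 4557286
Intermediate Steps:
Function('y')(Z, F) = Rational(43, 3) (Function('y')(Z, F) = Mul(Rational(1, 3), 43) = Rational(43, 3))
Function('J')(v) = -29
Add(O, Mul(-1, Function('J')(Function('y')(-37, -15)))) = Add(4557257, Mul(-1, -29)) = Add(4557257, 29) = 4557286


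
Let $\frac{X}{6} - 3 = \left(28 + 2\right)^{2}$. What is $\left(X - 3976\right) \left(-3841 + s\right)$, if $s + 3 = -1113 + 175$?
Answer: $-6895644$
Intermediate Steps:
$X = 5418$ ($X = 18 + 6 \left(28 + 2\right)^{2} = 18 + 6 \cdot 30^{2} = 18 + 6 \cdot 900 = 18 + 5400 = 5418$)
$s = -941$ ($s = -3 + \left(-1113 + 175\right) = -3 - 938 = -941$)
$\left(X - 3976\right) \left(-3841 + s\right) = \left(5418 - 3976\right) \left(-3841 - 941\right) = 1442 \left(-4782\right) = -6895644$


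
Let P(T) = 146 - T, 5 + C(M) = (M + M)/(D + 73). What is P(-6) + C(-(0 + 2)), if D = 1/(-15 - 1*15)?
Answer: 321663/2189 ≈ 146.95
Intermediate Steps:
D = -1/30 (D = 1/(-15 - 15) = 1/(-30) = -1/30 ≈ -0.033333)
C(M) = -5 + 60*M/2189 (C(M) = -5 + (M + M)/(-1/30 + 73) = -5 + (2*M)/(2189/30) = -5 + (2*M)*(30/2189) = -5 + 60*M/2189)
P(-6) + C(-(0 + 2)) = (146 - 1*(-6)) + (-5 + 60*(-(0 + 2))/2189) = (146 + 6) + (-5 + 60*(-1*2)/2189) = 152 + (-5 + (60/2189)*(-2)) = 152 + (-5 - 120/2189) = 152 - 11065/2189 = 321663/2189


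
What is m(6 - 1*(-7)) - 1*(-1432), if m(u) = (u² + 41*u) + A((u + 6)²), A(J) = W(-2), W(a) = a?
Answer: 2132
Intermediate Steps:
A(J) = -2
m(u) = -2 + u² + 41*u (m(u) = (u² + 41*u) - 2 = -2 + u² + 41*u)
m(6 - 1*(-7)) - 1*(-1432) = (-2 + (6 - 1*(-7))² + 41*(6 - 1*(-7))) - 1*(-1432) = (-2 + (6 + 7)² + 41*(6 + 7)) + 1432 = (-2 + 13² + 41*13) + 1432 = (-2 + 169 + 533) + 1432 = 700 + 1432 = 2132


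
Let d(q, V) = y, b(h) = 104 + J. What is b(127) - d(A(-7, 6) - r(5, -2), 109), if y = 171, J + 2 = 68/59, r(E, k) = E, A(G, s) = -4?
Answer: -4003/59 ≈ -67.847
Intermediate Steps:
J = -50/59 (J = -2 + 68/59 = -50/59 ≈ -0.84746)
b(h) = 6086/59 (b(h) = 104 - 50/59 = 6086/59)
d(q, V) = 171
b(127) - d(A(-7, 6) - r(5, -2), 109) = 6086/59 - 1*171 = 6086/59 - 171 = -4003/59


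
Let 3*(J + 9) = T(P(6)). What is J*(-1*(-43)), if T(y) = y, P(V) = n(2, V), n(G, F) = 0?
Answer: -387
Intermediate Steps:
P(V) = 0
J = -9 (J = -9 + (1/3)*0 = -9 + 0 = -9)
J*(-1*(-43)) = -(-9)*(-43) = -9*43 = -387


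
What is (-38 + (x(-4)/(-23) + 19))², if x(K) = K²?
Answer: 205209/529 ≈ 387.92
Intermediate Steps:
(-38 + (x(-4)/(-23) + 19))² = (-38 + ((-4)²/(-23) + 19))² = (-38 + (16*(-1/23) + 19))² = (-38 + (-16/23 + 19))² = (-38 + 421/23)² = (-453/23)² = 205209/529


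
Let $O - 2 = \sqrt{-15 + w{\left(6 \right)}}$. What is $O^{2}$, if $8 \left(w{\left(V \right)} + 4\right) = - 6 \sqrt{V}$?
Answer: $\frac{\left(4 + i \sqrt{76 + 3 \sqrt{6}}\right)^{2}}{4} \approx -16.837 + 18.259 i$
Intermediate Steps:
$w{\left(V \right)} = -4 - \frac{3 \sqrt{V}}{4}$ ($w{\left(V \right)} = -4 + \frac{\left(-6\right) \sqrt{V}}{8} = -4 - \frac{3 \sqrt{V}}{4}$)
$O = 2 + \sqrt{-19 - \frac{3 \sqrt{6}}{4}}$ ($O = 2 + \sqrt{-15 - \left(4 + \frac{3 \sqrt{6}}{4}\right)} = 2 + \sqrt{-19 - \frac{3 \sqrt{6}}{4}} \approx 2.0 + 4.5648 i$)
$O^{2} = \left(2 + \frac{\sqrt{-76 - 3 \sqrt{6}}}{2}\right)^{2}$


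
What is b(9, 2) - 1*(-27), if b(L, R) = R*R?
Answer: 31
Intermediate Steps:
b(L, R) = R**2
b(9, 2) - 1*(-27) = 2**2 - 1*(-27) = 4 + 27 = 31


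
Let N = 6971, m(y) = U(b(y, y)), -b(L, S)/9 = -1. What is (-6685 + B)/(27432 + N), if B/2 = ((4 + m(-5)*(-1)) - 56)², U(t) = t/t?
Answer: -1067/34403 ≈ -0.031015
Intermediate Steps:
b(L, S) = 9 (b(L, S) = -9*(-1) = 9)
U(t) = 1
m(y) = 1
B = 5618 (B = 2*((4 + 1*(-1)) - 56)² = 2*((4 - 1) - 56)² = 2*(3 - 56)² = 2*(-53)² = 2*2809 = 5618)
(-6685 + B)/(27432 + N) = (-6685 + 5618)/(27432 + 6971) = -1067/34403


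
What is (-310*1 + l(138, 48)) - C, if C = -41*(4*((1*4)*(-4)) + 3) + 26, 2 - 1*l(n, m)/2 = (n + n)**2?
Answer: -155185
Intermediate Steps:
l(n, m) = 4 - 8*n**2 (l(n, m) = 4 - 2*(n + n)**2 = 4 - 2*4*n**2 = 4 - 8*n**2)
C = 2527 (C = -41*(4*(4*(-4)) + 3) + 26 = -41*(4*(-16) + 3) + 26 = -41*(-64 + 3) + 26 = -41*(-61) + 26 = 2501 + 26 = 2527)
(-310*1 + l(138, 48)) - C = (-310*1 + (4 - 8*138**2)) - 1*2527 = (-310 + (4 - 8*19044)) - 2527 = (-310 + (4 - 152352)) - 2527 = (-310 - 152348) - 2527 = -152658 - 2527 = -155185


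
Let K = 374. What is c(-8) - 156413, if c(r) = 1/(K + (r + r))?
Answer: -55995853/358 ≈ -1.5641e+5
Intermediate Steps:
c(r) = 1/(374 + 2*r) (c(r) = 1/(374 + (r + r)) = 1/(374 + 2*r))
c(-8) - 156413 = 1/(2*(187 - 8)) - 156413 = (½)/179 - 156413 = (½)*(1/179) - 156413 = 1/358 - 156413 = -55995853/358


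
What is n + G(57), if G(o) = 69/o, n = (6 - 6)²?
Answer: 23/19 ≈ 1.2105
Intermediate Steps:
n = 0 (n = 0² = 0)
n + G(57) = 0 + 69/57 = 0 + 69*(1/57) = 0 + 23/19 = 23/19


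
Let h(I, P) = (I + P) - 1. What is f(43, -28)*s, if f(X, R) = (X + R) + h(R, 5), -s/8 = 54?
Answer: 3888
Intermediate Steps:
s = -432 (s = -8*54 = -432)
h(I, P) = -1 + I + P
f(X, R) = 4 + X + 2*R (f(X, R) = (X + R) + (-1 + R + 5) = (R + X) + (4 + R) = 4 + X + 2*R)
f(43, -28)*s = (4 + 43 + 2*(-28))*(-432) = (4 + 43 - 56)*(-432) = -9*(-432) = 3888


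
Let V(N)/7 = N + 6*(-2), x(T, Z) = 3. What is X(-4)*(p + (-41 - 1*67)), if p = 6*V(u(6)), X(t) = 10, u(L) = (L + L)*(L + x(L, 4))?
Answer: 39240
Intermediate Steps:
u(L) = 2*L*(3 + L) (u(L) = (L + L)*(L + 3) = (2*L)*(3 + L) = 2*L*(3 + L))
V(N) = -84 + 7*N (V(N) = 7*(N + 6*(-2)) = 7*(N - 12) = 7*(-12 + N) = -84 + 7*N)
p = 4032 (p = 6*(-84 + 7*(2*6*(3 + 6))) = 6*(-84 + 7*(2*6*9)) = 6*(-84 + 7*108) = 6*(-84 + 756) = 6*672 = 4032)
X(-4)*(p + (-41 - 1*67)) = 10*(4032 + (-41 - 1*67)) = 10*(4032 + (-41 - 67)) = 10*(4032 - 108) = 10*3924 = 39240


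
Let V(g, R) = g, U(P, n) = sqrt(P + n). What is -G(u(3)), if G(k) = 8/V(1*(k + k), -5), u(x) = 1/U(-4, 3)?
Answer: -4*I ≈ -4.0*I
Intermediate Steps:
u(x) = -I (u(x) = 1/(sqrt(-4 + 3)) = 1/(sqrt(-1)) = 1/I = -I)
G(k) = 4/k (G(k) = 8/((1*(k + k))) = 8/((1*(2*k))) = 8/((2*k)) = 8*(1/(2*k)) = 4/k)
-G(u(3)) = -4/((-I)) = -4*I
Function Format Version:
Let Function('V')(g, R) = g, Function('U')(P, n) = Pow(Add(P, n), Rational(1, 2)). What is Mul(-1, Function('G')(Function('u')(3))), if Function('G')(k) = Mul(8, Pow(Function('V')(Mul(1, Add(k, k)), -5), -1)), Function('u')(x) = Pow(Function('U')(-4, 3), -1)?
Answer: Mul(-4, I) ≈ Mul(-4.0000, I)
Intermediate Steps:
Function('u')(x) = Mul(-1, I) (Function('u')(x) = Pow(Pow(Add(-4, 3), Rational(1, 2)), -1) = Pow(Pow(-1, Rational(1, 2)), -1) = Pow(I, -1) = Mul(-1, I))
Function('G')(k) = Mul(4, Pow(k, -1)) (Function('G')(k) = Mul(8, Pow(Mul(1, Add(k, k)), -1)) = Mul(8, Pow(Mul(1, Mul(2, k)), -1)) = Mul(8, Pow(Mul(2, k), -1)) = Mul(8, Mul(Rational(1, 2), Pow(k, -1))) = Mul(4, Pow(k, -1)))
Mul(-1, Function('G')(Function('u')(3))) = Mul(-1, Mul(4, Pow(Mul(-1, I), -1))) = Mul(-1, Mul(4, I)) = Mul(-4, I)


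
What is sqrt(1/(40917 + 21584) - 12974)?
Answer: I*sqrt(50681309200473)/62501 ≈ 113.9*I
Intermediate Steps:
sqrt(1/(40917 + 21584) - 12974) = sqrt(1/62501 - 12974) = sqrt(-810887973/62501) = I*sqrt(50681309200473)/62501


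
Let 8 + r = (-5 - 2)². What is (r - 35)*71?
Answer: 426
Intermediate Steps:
r = 41 (r = -8 + (-5 - 2)² = -8 + (-7)² = -8 + 49 = 41)
(r - 35)*71 = (41 - 35)*71 = 6*71 = 426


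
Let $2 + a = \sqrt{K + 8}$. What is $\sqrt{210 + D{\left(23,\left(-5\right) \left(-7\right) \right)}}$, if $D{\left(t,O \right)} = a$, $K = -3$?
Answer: $\sqrt{208 + \sqrt{5}} \approx 14.5$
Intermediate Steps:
$a = -2 + \sqrt{5}$ ($a = -2 + \sqrt{-3 + 8} = -2 + \sqrt{5} \approx 0.23607$)
$D{\left(t,O \right)} = -2 + \sqrt{5}$
$\sqrt{210 + D{\left(23,\left(-5\right) \left(-7\right) \right)}} = \sqrt{210 - \left(2 - \sqrt{5}\right)} = \sqrt{208 + \sqrt{5}}$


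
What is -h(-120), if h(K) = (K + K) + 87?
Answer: 153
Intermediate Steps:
h(K) = 87 + 2*K (h(K) = 2*K + 87 = 87 + 2*K)
-h(-120) = -(87 + 2*(-120)) = -(87 - 240) = -1*(-153) = 153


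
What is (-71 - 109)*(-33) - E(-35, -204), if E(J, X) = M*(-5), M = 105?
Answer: 6465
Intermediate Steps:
E(J, X) = -525 (E(J, X) = 105*(-5) = -525)
(-71 - 109)*(-33) - E(-35, -204) = (-71 - 109)*(-33) - 1*(-525) = -180*(-33) + 525 = 5940 + 525 = 6465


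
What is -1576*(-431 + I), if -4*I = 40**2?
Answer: 1309656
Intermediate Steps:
I = -400 (I = -1/4*40**2 = -1/4*1600 = -400)
-1576*(-431 + I) = -1576*(-431 - 400) = -1576*(-831) = 1309656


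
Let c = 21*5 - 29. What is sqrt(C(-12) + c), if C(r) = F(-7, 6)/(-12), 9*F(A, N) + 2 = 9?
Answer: sqrt(24603)/18 ≈ 8.7141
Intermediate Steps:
F(A, N) = 7/9 (F(A, N) = -2/9 + (1/9)*9 = -2/9 + 1 = 7/9)
C(r) = -7/108 (C(r) = (7/9)/(-12) = (7/9)*(-1/12) = -7/108)
c = 76 (c = 105 - 29 = 76)
sqrt(C(-12) + c) = sqrt(-7/108 + 76) = sqrt(8201/108) = sqrt(24603)/18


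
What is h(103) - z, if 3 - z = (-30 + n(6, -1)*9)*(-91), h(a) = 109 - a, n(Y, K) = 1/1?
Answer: 1914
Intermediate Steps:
n(Y, K) = 1
z = -1908 (z = 3 - (-30 + 1*9)*(-91) = 3 - (-30 + 9)*(-91) = 3 - (-21)*(-91) = 3 - 1*1911 = 3 - 1911 = -1908)
h(103) - z = (109 - 1*103) - 1*(-1908) = (109 - 103) + 1908 = 6 + 1908 = 1914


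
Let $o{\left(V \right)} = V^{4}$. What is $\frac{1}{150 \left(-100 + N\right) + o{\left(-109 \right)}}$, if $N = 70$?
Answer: $\frac{1}{141153661} \approx 7.0845 \cdot 10^{-9}$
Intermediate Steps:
$\frac{1}{150 \left(-100 + N\right) + o{\left(-109 \right)}} = \frac{1}{150 \left(-100 + 70\right) + \left(-109\right)^{4}} = \frac{1}{150 \left(-30\right) + 141158161} = \frac{1}{-4500 + 141158161} = \frac{1}{141153661}$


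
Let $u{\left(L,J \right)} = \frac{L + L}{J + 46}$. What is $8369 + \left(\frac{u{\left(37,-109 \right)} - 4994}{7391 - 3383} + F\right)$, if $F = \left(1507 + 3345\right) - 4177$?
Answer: $\frac{285416435}{31563} \approx 9042.8$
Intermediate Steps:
$u{\left(L,J \right)} = \frac{2 L}{46 + J}$
$F = 675$ ($F = 4852 - 4177 = 675$)
$8369 + \left(\frac{u{\left(37,-109 \right)} - 4994}{7391 - 3383} + F\right) = 8369 + \left(\frac{2 \cdot 37 \frac{1}{46 - 109} - 4994}{7391 - 3383} + 675\right) = 8369 + \left(\frac{2 \cdot 37 \frac{1}{-63} - 4994}{4008} + 675\right) = 8369 + \left(\left(2 \cdot 37 \left(- \frac{1}{63}\right) - 4994\right) \frac{1}{4008} + 675\right) = 8369 + \left(\left(- \frac{74}{63} - 4994\right) \frac{1}{4008} + 675\right) = 8369 + \left(\left(- \frac{314696}{63}\right) \frac{1}{4008} + 675\right) = 8369 + \left(- \frac{39337}{31563} + 675\right) = 8369 + \frac{21265688}{31563} = \frac{285416435}{31563}$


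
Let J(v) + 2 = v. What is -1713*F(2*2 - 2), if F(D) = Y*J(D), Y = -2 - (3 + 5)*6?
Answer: 0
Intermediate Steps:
J(v) = -2 + v
Y = -50 (Y = -2 - 8*6 = -2 - 1*48 = -2 - 48 = -50)
F(D) = 100 - 50*D (F(D) = -50*(-2 + D) = 100 - 50*D)
-1713*F(2*2 - 2) = -1713*(100 - 50*(2*2 - 2)) = -1713*(100 - 50*(4 - 2)) = -1713*(100 - 50*2) = -1713*(100 - 100) = -1713*0 = 0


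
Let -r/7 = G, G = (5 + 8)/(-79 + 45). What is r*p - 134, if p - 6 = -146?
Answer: -8648/17 ≈ -508.71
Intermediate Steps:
p = -140 (p = 6 - 146 = -140)
G = -13/34 (G = 13/(-34) = 13*(-1/34) = -13/34 ≈ -0.38235)
r = 91/34 (r = -7*(-13/34) = 91/34 ≈ 2.6765)
r*p - 134 = (91/34)*(-140) - 134 = -6370/17 - 134 = -8648/17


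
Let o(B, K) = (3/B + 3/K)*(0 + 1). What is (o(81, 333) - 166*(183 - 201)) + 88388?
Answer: 91284670/999 ≈ 91376.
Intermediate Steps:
o(B, K) = 3/B + 3/K (o(B, K) = (3/B + 3/K)*1 = 3/B + 3/K)
(o(81, 333) - 166*(183 - 201)) + 88388 = ((3/81 + 3/333) - 166*(183 - 201)) + 88388 = ((3*(1/81) + 3*(1/333)) - 166*(-18)) + 88388 = ((1/27 + 1/111) + 2988) + 88388 = (46/999 + 2988) + 88388 = 2985058/999 + 88388 = 91284670/999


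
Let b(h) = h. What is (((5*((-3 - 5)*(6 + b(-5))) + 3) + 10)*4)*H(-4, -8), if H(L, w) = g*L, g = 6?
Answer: 2592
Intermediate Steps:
H(L, w) = 6*L
(((5*((-3 - 5)*(6 + b(-5))) + 3) + 10)*4)*H(-4, -8) = (((5*((-3 - 5)*(6 - 5)) + 3) + 10)*4)*(6*(-4)) = (((5*(-8*1) + 3) + 10)*4)*(-24) = (((5*(-8) + 3) + 10)*4)*(-24) = (((-40 + 3) + 10)*4)*(-24) = ((-37 + 10)*4)*(-24) = -27*4*(-24) = -108*(-24) = 2592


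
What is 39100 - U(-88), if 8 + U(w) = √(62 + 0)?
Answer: 39108 - √62 ≈ 39100.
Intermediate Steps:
U(w) = -8 + √62 (U(w) = -8 + √(62 + 0) = -8 + √62)
39100 - U(-88) = 39100 - (-8 + √62) = 39100 + (8 - √62) = 39108 - √62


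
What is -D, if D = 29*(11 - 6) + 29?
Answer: -174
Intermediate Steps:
D = 174 (D = 29*5 + 29 = 145 + 29 = 174)
-D = -1*174 = -174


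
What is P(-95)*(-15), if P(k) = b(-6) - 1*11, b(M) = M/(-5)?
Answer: 147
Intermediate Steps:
b(M) = -M/5 (b(M) = M*(-1/5) = -M/5)
P(k) = -49/5 (P(k) = -1/5*(-6) - 1*11 = 6/5 - 11 = -49/5)
P(-95)*(-15) = -49/5*(-15) = 147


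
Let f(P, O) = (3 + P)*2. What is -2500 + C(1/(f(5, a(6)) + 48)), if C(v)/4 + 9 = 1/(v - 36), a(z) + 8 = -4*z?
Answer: -5840664/2303 ≈ -2536.1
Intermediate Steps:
a(z) = -8 - 4*z
f(P, O) = 6 + 2*P
C(v) = -36 + 4/(-36 + v) (C(v) = -36 + 4/(v - 36) = -36 + 4/(-36 + v))
-2500 + C(1/(f(5, a(6)) + 48)) = -2500 + 4*(325 - 9/((6 + 2*5) + 48))/(-36 + 1/((6 + 2*5) + 48)) = -2500 + 4*(325 - 9/((6 + 10) + 48))/(-36 + 1/((6 + 10) + 48)) = -2500 + 4*(325 - 9/(16 + 48))/(-36 + 1/(16 + 48)) = -2500 + 4*(325 - 9/64)/(-36 + 1/64) = -2500 + 4*(325 - 9*1/64)/(-36 + 1/64) = -2500 + 4*(325 - 9/64)/(-2303/64) = -2500 + 4*(-64/2303)*(20791/64) = -2500 - 83164/2303 = -5840664/2303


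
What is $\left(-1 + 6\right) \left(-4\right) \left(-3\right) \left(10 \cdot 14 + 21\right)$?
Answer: $9660$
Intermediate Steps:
$\left(-1 + 6\right) \left(-4\right) \left(-3\right) \left(10 \cdot 14 + 21\right) = 5 \left(-4\right) \left(-3\right) \left(140 + 21\right) = \left(-20\right) \left(-3\right) 161 = 60 \cdot 161 = 9660$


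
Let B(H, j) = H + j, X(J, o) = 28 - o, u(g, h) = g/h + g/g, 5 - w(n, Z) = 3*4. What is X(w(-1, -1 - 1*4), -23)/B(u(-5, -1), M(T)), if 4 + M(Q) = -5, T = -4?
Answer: -17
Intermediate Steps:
w(n, Z) = -7 (w(n, Z) = 5 - 3*4 = 5 - 1*12 = 5 - 12 = -7)
M(Q) = -9 (M(Q) = -4 - 5 = -9)
u(g, h) = 1 + g/h (u(g, h) = g/h + 1 = 1 + g/h)
X(w(-1, -1 - 1*4), -23)/B(u(-5, -1), M(T)) = (28 - 1*(-23))/((-5 - 1)/(-1) - 9) = (28 + 23)/(-1*(-6) - 9) = 51/(6 - 9) = 51/(-3) = 51*(-1/3) = -17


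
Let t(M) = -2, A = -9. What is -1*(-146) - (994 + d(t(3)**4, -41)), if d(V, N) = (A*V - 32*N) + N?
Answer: -1975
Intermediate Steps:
d(V, N) = -31*N - 9*V (d(V, N) = (-9*V - 32*N) + N = (-32*N - 9*V) + N = -31*N - 9*V)
-1*(-146) - (994 + d(t(3)**4, -41)) = -1*(-146) - (994 + (-31*(-41) - 9*(-2)**4)) = 146 - (994 + (1271 - 9*16)) = 146 - (994 + (1271 - 144)) = 146 - (994 + 1127) = 146 - 1*2121 = 146 - 2121 = -1975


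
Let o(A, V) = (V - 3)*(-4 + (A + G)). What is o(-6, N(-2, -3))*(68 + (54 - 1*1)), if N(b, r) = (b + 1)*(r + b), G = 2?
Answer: -1936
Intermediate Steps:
N(b, r) = (1 + b)*(b + r)
o(A, V) = (-3 + V)*(-2 + A) (o(A, V) = (V - 3)*(-4 + (A + 2)) = (-3 + V)*(-4 + (2 + A)) = (-3 + V)*(-2 + A))
o(-6, N(-2, -3))*(68 + (54 - 1*1)) = (6 - 3*(-6) - 2*(-2 - 3 + (-2)² - 2*(-3)) - 6*(-2 - 3 + (-2)² - 2*(-3)))*(68 + (54 - 1*1)) = (6 + 18 - 2*(-2 - 3 + 4 + 6) - 6*(-2 - 3 + 4 + 6))*(68 + (54 - 1)) = (6 + 18 - 2*5 - 6*5)*(68 + 53) = (6 + 18 - 10 - 30)*121 = -16*121 = -1936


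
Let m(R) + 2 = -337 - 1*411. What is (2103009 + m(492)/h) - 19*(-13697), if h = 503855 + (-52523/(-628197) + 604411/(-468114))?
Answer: 23343759191900322362216/9877812102392683 ≈ 2.3633e+6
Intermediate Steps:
m(R) = -750 (m(R) = -2 + (-337 - 1*411) = -2 + (-337 - 411) = -2 - 748 = -750)
h = 49389060511963415/98022603486 (h = 503855 + (-52523*(-1/628197) + 604411*(-1/468114)) = 503855 + (52523/628197 - 604411/468114) = 503855 - 118367475115/98022603486 = 49389060511963415/98022603486 ≈ 5.0385e+5)
(2103009 + m(492)/h) - 19*(-13697) = (2103009 - 750/49389060511963415/98022603486) - 19*(-13697) = (2103009 - 750*98022603486/49389060511963415) + 260243 = (2103009 - 14703390522900/9877812102392683) + 260243 = 20773127736937343360247/9877812102392683 + 260243 = 23343759191900322362216/9877812102392683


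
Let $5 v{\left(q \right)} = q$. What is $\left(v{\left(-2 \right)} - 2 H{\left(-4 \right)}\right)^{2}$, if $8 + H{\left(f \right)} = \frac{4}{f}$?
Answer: $\frac{7744}{25} \approx 309.76$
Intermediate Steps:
$H{\left(f \right)} = -8 + \frac{4}{f}$
$v{\left(q \right)} = \frac{q}{5}$
$\left(v{\left(-2 \right)} - 2 H{\left(-4 \right)}\right)^{2} = \left(\frac{1}{5} \left(-2\right) - 2 \left(-8 + \frac{4}{-4}\right)\right)^{2} = \left(- \frac{2}{5} - 2 \left(-8 + 4 \left(- \frac{1}{4}\right)\right)\right)^{2} = \left(- \frac{2}{5} - 2 \left(-8 - 1\right)\right)^{2} = \left(- \frac{2}{5} - -18\right)^{2} = \left(- \frac{2}{5} + 18\right)^{2} = \left(\frac{88}{5}\right)^{2} = \frac{7744}{25}$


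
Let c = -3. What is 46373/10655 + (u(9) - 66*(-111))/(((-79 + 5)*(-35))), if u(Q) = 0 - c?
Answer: 5662759/788470 ≈ 7.1820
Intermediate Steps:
u(Q) = 3 (u(Q) = 0 - 1*(-3) = 0 + 3 = 3)
46373/10655 + (u(9) - 66*(-111))/(((-79 + 5)*(-35))) = 46373/10655 + (3 - 66*(-111))/(((-79 + 5)*(-35))) = 46373*(1/10655) + (3 + 7326)/((-74*(-35))) = 46373/10655 + 7329/2590 = 46373/10655 + 7329*(1/2590) = 46373/10655 + 1047/370 = 5662759/788470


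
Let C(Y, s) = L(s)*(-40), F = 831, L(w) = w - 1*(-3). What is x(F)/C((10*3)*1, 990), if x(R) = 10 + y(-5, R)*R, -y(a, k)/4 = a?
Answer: -1663/3972 ≈ -0.41868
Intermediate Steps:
L(w) = 3 + w (L(w) = w + 3 = 3 + w)
y(a, k) = -4*a
C(Y, s) = -120 - 40*s (C(Y, s) = (3 + s)*(-40) = -120 - 40*s)
x(R) = 10 + 20*R (x(R) = 10 + (-4*(-5))*R = 10 + 20*R)
x(F)/C((10*3)*1, 990) = (10 + 20*831)/(-120 - 40*990) = (10 + 16620)/(-120 - 39600) = 16630/(-39720) = 16630*(-1/39720) = -1663/3972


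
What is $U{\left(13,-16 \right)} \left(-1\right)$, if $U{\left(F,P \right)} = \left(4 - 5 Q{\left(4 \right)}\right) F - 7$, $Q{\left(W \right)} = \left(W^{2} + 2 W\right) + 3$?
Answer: $1710$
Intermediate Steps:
$Q{\left(W \right)} = 3 + W^{2} + 2 W$
$U{\left(F,P \right)} = -7 - 131 F$ ($U{\left(F,P \right)} = \left(4 - 5 \left(3 + 4^{2} + 2 \cdot 4\right)\right) F - 7 = \left(4 - 5 \left(3 + 16 + 8\right)\right) F - 7 = \left(4 - 135\right) F - 7 = - 131 F - 7 = -7 - 131 F$)
$U{\left(13,-16 \right)} \left(-1\right) = \left(-7 - 1703\right) \left(-1\right) = \left(-1710\right) \left(-1\right) = 1710$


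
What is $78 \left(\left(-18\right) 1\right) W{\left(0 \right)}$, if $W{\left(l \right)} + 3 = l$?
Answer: $4212$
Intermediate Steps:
$W{\left(l \right)} = -3 + l$
$78 \left(\left(-18\right) 1\right) W{\left(0 \right)} = 78 \left(\left(-18\right) 1\right) \left(-3 + 0\right) = 78 \left(-18\right) \left(-3\right) = \left(-1404\right) \left(-3\right) = 4212$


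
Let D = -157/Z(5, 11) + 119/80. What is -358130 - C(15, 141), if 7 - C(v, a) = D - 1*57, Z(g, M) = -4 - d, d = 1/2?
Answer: -257873489/720 ≈ -3.5816e+5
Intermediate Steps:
d = 1/2 ≈ 0.50000
Z(g, M) = -9/2 (Z(g, M) = -4 - 1*1/2 = -4 - 1/2 = -9/2)
D = 26191/720 (D = -157/(-9/2) + 119/80 = -157*(-2/9) + 119*(1/80) = 314/9 + 119/80 = 26191/720 ≈ 36.376)
C(v, a) = 19889/720 (C(v, a) = 7 - (26191/720 - 1*57) = 7 - (26191/720 - 57) = 7 - 1*(-14849/720) = 7 + 14849/720 = 19889/720)
-358130 - C(15, 141) = -358130 - 1*19889/720 = -358130 - 19889/720 = -257873489/720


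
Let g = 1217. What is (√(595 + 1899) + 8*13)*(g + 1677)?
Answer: 300976 + 2894*√2494 ≈ 4.4550e+5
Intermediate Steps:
(√(595 + 1899) + 8*13)*(g + 1677) = (√(595 + 1899) + 8*13)*(1217 + 1677) = (√2494 + 104)*2894 = (104 + √2494)*2894 = 300976 + 2894*√2494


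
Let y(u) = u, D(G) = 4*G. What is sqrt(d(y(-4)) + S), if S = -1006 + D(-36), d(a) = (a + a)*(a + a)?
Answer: I*sqrt(1086) ≈ 32.955*I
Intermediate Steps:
d(a) = 4*a**2 (d(a) = (2*a)*(2*a) = 4*a**2)
S = -1150 (S = -1006 + 4*(-36) = -1006 - 144 = -1150)
sqrt(d(y(-4)) + S) = sqrt(4*(-4)**2 - 1150) = sqrt(4*16 - 1150) = sqrt(64 - 1150) = sqrt(-1086) = I*sqrt(1086)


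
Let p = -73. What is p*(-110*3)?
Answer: 24090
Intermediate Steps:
p*(-110*3) = -(-8030)*3 = -73*(-330) = 24090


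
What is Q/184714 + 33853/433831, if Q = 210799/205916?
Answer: 1287709535457441/16501008511419944 ≈ 0.078038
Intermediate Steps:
Q = 210799/205916 (Q = 210799*(1/205916) = 210799/205916 ≈ 1.0237)
Q/184714 + 33853/433831 = (210799/205916)/184714 + 33853/433831 = (210799/205916)*(1/184714) + 33853*(1/433831) = 210799/38035568024 + 33853/433831 = 1287709535457441/16501008511419944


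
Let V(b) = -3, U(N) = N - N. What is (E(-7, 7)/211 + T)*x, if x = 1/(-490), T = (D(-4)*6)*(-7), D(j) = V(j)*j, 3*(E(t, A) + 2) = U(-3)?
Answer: 53173/51695 ≈ 1.0286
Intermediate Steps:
U(N) = 0
E(t, A) = -2 (E(t, A) = -2 + (⅓)*0 = -2 + 0 = -2)
D(j) = -3*j
T = -504 (T = (-3*(-4)*6)*(-7) = (12*6)*(-7) = 72*(-7) = -504)
x = -1/490 ≈ -0.0020408
(E(-7, 7)/211 + T)*x = (-2/211 - 504)*(-1/490) = -106346/211*(-1/490) = 53173/51695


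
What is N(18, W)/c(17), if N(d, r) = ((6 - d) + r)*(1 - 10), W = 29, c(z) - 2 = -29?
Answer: 17/3 ≈ 5.6667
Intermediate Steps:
c(z) = -27 (c(z) = 2 - 29 = -27)
N(d, r) = -54 - 9*r + 9*d (N(d, r) = (6 + r - d)*(-9) = -54 - 9*r + 9*d)
N(18, W)/c(17) = (-54 - 9*29 + 9*18)/(-27) = (-54 - 261 + 162)*(-1/27) = -153*(-1/27) = 17/3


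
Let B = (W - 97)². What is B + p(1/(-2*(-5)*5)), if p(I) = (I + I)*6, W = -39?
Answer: 462406/25 ≈ 18496.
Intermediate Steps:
B = 18496 (B = (-39 - 97)² = (-136)² = 18496)
p(I) = 12*I (p(I) = (2*I)*6 = 12*I)
B + p(1/(-2*(-5)*5)) = 18496 + 12/((-2*(-5)*5)) = 18496 + 12/((10*5)) = 18496 + 12/50 = 18496 + 12*(1/50) = 18496 + 6/25 = 462406/25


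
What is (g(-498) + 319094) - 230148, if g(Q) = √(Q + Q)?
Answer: 88946 + 2*I*√249 ≈ 88946.0 + 31.559*I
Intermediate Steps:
g(Q) = √2*√Q (g(Q) = √(2*Q) = √2*√Q)
(g(-498) + 319094) - 230148 = (√2*√(-498) + 319094) - 230148 = (√2*(I*√498) + 319094) - 230148 = (2*I*√249 + 319094) - 230148 = (319094 + 2*I*√249) - 230148 = 88946 + 2*I*√249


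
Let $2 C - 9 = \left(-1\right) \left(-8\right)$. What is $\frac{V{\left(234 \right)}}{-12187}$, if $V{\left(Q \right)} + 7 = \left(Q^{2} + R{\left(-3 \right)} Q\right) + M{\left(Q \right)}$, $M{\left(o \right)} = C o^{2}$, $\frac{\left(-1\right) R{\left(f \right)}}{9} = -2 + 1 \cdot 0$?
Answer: $- \frac{524387}{12187} \approx -43.028$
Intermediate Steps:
$C = \frac{17}{2}$ ($C = \frac{9}{2} + \frac{\left(-1\right) \left(-8\right)}{2} = \frac{9}{2} + \frac{1}{2} \cdot 8 = \frac{9}{2} + 4 = \frac{17}{2} \approx 8.5$)
$R{\left(f \right)} = 18$ ($R{\left(f \right)} = - 9 \left(-2 + 1 \cdot 0\right) = - 9 \left(-2 + 0\right) = \left(-9\right) \left(-2\right) = 18$)
$M{\left(o \right)} = \frac{17 o^{2}}{2}$
$V{\left(Q \right)} = -7 + 18 Q + \frac{19 Q^{2}}{2}$ ($V{\left(Q \right)} = -7 + \left(\left(Q^{2} + 18 Q\right) + \frac{17 Q^{2}}{2}\right) = -7 + \left(18 Q + \frac{19 Q^{2}}{2}\right) = -7 + 18 Q + \frac{19 Q^{2}}{2}$)
$\frac{V{\left(234 \right)}}{-12187} = \frac{-7 + 18 \cdot 234 + \frac{19 \cdot 234^{2}}{2}}{-12187} = \left(-7 + 4212 + \frac{19}{2} \cdot 54756\right) \left(- \frac{1}{12187}\right) = \left(-7 + 4212 + 520182\right) \left(- \frac{1}{12187}\right) = 524387 \left(- \frac{1}{12187}\right) = - \frac{524387}{12187}$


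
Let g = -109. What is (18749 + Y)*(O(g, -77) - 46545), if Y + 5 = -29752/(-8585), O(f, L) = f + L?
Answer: -7521213883152/8585 ≈ -8.7609e+8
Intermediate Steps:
O(f, L) = L + f
Y = -13173/8585 (Y = -5 - 29752/(-8585) = -5 - 29752*(-1/8585) = -5 + 29752/8585 = -13173/8585 ≈ -1.5344)
(18749 + Y)*(O(g, -77) - 46545) = (18749 - 13173/8585)*((-77 - 109) - 46545) = 160946992*(-186 - 46545)/8585 = (160946992/8585)*(-46731) = -7521213883152/8585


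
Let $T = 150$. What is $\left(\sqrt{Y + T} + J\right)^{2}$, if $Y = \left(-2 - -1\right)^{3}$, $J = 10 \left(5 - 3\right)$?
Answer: $\left(20 + \sqrt{149}\right)^{2} \approx 1037.3$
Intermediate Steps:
$J = 20$ ($J = 10 \cdot 2 = 20$)
$Y = -1$ ($Y = \left(-2 + 1\right)^{3} = \left(-1\right)^{3} = -1$)
$\left(\sqrt{Y + T} + J\right)^{2} = \left(\sqrt{-1 + 150} + 20\right)^{2} = \left(\sqrt{149} + 20\right)^{2} = \left(20 + \sqrt{149}\right)^{2}$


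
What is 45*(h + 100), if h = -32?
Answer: 3060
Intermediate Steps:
45*(h + 100) = 45*(-32 + 100) = 45*68 = 3060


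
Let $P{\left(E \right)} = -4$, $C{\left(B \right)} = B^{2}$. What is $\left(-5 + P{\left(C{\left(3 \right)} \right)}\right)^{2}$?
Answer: $81$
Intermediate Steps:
$\left(-5 + P{\left(C{\left(3 \right)} \right)}\right)^{2} = \left(-5 - 4\right)^{2} = \left(-9\right)^{2} = 81$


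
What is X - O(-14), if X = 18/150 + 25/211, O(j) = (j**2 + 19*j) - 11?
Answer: 428533/5275 ≈ 81.239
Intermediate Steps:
O(j) = -11 + j**2 + 19*j
X = 1258/5275 (X = 18*(1/150) + 25*(1/211) = 3/25 + 25/211 = 1258/5275 ≈ 0.23848)
X - O(-14) = 1258/5275 - (-11 + (-14)**2 + 19*(-14)) = 1258/5275 - (-11 + 196 - 266) = 1258/5275 - 1*(-81) = 1258/5275 + 81 = 428533/5275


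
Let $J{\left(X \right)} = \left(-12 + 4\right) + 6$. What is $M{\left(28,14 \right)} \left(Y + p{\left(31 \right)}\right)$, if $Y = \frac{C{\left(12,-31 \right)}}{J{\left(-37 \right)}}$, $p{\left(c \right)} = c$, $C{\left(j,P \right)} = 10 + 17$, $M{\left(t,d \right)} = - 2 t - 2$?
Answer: $-1015$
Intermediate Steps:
$M{\left(t,d \right)} = -2 - 2 t$
$J{\left(X \right)} = -2$ ($J{\left(X \right)} = -8 + 6 = -2$)
$C{\left(j,P \right)} = 27$
$Y = - \frac{27}{2}$ ($Y = \frac{27}{-2} = 27 \left(- \frac{1}{2}\right) = - \frac{27}{2} \approx -13.5$)
$M{\left(28,14 \right)} \left(Y + p{\left(31 \right)}\right) = \left(-2 - 56\right) \left(- \frac{27}{2} + 31\right) = \left(-2 - 56\right) \frac{35}{2} = \left(-58\right) \frac{35}{2} = -1015$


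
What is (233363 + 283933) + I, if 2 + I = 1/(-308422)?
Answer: 159544850067/308422 ≈ 5.1729e+5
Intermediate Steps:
I = -616845/308422 (I = -2 + 1/(-308422) = -2 - 1/308422 = -616845/308422 ≈ -2.0000)
(233363 + 283933) + I = (233363 + 283933) - 616845/308422 = 517296 - 616845/308422 = 159544850067/308422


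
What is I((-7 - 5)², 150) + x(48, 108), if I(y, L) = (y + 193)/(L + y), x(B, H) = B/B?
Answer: 631/294 ≈ 2.1463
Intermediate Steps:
x(B, H) = 1
I(y, L) = (193 + y)/(L + y)
I((-7 - 5)², 150) + x(48, 108) = (193 + (-7 - 5)²)/(150 + (-7 - 5)²) + 1 = (193 + (-12)²)/(150 + (-12)²) + 1 = (193 + 144)/(150 + 144) + 1 = 337/294 + 1 = 631/294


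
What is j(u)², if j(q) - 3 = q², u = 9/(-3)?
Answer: 144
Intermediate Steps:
u = -3 (u = 9*(-⅓) = -3)
j(q) = 3 + q²
j(u)² = (3 + (-3)²)² = (3 + 9)² = 12² = 144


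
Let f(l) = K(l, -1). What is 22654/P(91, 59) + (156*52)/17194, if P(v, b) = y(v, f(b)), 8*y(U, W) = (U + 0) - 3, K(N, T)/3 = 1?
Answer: 194801054/94567 ≈ 2059.9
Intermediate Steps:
K(N, T) = 3 (K(N, T) = 3*1 = 3)
f(l) = 3
y(U, W) = -3/8 + U/8 (y(U, W) = ((U + 0) - 3)/8 = (U - 3)/8 = (-3 + U)/8 = -3/8 + U/8)
P(v, b) = -3/8 + v/8
22654/P(91, 59) + (156*52)/17194 = 22654/(-3/8 + (⅛)*91) + (156*52)/17194 = 22654/(-3/8 + 91/8) + 8112*(1/17194) = 22654/11 + 4056/8597 = 194801054/94567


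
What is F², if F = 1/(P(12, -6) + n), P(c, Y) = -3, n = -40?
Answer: 1/1849 ≈ 0.00054083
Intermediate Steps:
F = -1/43 (F = 1/(-3 - 40) = 1/(-43) = -1/43 ≈ -0.023256)
F² = (-1/43)² = 1/1849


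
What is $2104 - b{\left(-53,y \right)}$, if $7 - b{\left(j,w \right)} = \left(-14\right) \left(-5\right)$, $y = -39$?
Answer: $2167$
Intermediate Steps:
$b{\left(j,w \right)} = -63$ ($b{\left(j,w \right)} = 7 - \left(-14\right) \left(-5\right) = 7 - 70 = -63$)
$2104 - b{\left(-53,y \right)} = 2104 - -63 = 2104 + 63 = 2167$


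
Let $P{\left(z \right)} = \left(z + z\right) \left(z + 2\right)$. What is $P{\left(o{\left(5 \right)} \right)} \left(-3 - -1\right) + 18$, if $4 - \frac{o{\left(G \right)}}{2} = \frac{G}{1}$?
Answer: $18$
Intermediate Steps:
$o{\left(G \right)} = 8 - 2 G$ ($o{\left(G \right)} = 8 - 2 \frac{G}{1} = 8 - 2 G 1 = 8 - 2 G$)
$P{\left(z \right)} = 2 z \left(2 + z\right)$
$P{\left(o{\left(5 \right)} \right)} \left(-3 - -1\right) + 18 = 2 \left(8 - 10\right) \left(2 + \left(8 - 10\right)\right) \left(-3 - -1\right) + 18 = 2 \left(8 - 10\right) \left(2 + \left(8 - 10\right)\right) \left(-3 + 1\right) + 18 = 2 \left(-2\right) \left(2 - 2\right) \left(-2\right) + 18 = 2 \left(-2\right) 0 \left(-2\right) + 18 = 0 \left(-2\right) + 18 = 0 + 18 = 18$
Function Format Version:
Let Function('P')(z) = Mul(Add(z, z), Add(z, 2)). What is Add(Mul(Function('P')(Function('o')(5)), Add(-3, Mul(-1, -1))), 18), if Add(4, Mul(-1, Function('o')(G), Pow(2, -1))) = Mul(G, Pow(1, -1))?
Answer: 18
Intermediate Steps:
Function('o')(G) = Add(8, Mul(-2, G)) (Function('o')(G) = Add(8, Mul(-2, Mul(G, Pow(1, -1)))) = Add(8, Mul(-2, Mul(G, 1))) = Add(8, Mul(-2, G)))
Function('P')(z) = Mul(2, z, Add(2, z)) (Function('P')(z) = Mul(Mul(2, z), Add(2, z)) = Mul(2, z, Add(2, z)))
Add(Mul(Function('P')(Function('o')(5)), Add(-3, Mul(-1, -1))), 18) = Add(Mul(Mul(2, Add(8, Mul(-2, 5)), Add(2, Add(8, Mul(-2, 5)))), Add(-3, Mul(-1, -1))), 18) = Add(Mul(Mul(2, Add(8, -10), Add(2, Add(8, -10))), Add(-3, 1)), 18) = Add(Mul(Mul(2, -2, Add(2, -2)), -2), 18) = Add(Mul(Mul(2, -2, 0), -2), 18) = Add(Mul(0, -2), 18) = Add(0, 18) = 18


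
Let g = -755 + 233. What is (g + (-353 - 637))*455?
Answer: -687960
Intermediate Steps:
g = -522
(g + (-353 - 637))*455 = (-522 + (-353 - 637))*455 = (-522 - 990)*455 = -1512*455 = -687960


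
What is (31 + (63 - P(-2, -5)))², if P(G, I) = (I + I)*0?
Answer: 8836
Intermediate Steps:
P(G, I) = 0 (P(G, I) = (2*I)*0 = 0)
(31 + (63 - P(-2, -5)))² = (31 + (63 - 1*0))² = (31 + (63 + 0))² = (31 + 63)² = 94² = 8836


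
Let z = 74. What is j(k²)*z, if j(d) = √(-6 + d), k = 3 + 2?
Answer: 74*√19 ≈ 322.56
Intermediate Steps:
k = 5
j(k²)*z = √(-6 + 5²)*74 = √(-6 + 25)*74 = √19*74 = 74*√19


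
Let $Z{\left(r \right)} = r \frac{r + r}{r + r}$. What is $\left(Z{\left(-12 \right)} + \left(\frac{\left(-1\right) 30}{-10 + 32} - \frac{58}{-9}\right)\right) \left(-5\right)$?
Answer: $\frac{3425}{99} \approx 34.596$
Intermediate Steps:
$Z{\left(r \right)} = r$ ($Z{\left(r \right)} = r \frac{2 r}{2 r} = r 2 r \frac{1}{2 r} = r 1 = r$)
$\left(Z{\left(-12 \right)} + \left(\frac{\left(-1\right) 30}{-10 + 32} - \frac{58}{-9}\right)\right) \left(-5\right) = \left(-12 + \left(\frac{\left(-1\right) 30}{-10 + 32} - \frac{58}{-9}\right)\right) \left(-5\right) = \left(-12 - \left(- \frac{58}{9} + \frac{30}{22}\right)\right) \left(-5\right) = \left(-12 + \left(\left(-30\right) \frac{1}{22} + \frac{58}{9}\right)\right) \left(-5\right) = \left(-12 + \left(- \frac{15}{11} + \frac{58}{9}\right)\right) \left(-5\right) = \left(-12 + \frac{503}{99}\right) \left(-5\right) = \left(- \frac{685}{99}\right) \left(-5\right) = \frac{3425}{99}$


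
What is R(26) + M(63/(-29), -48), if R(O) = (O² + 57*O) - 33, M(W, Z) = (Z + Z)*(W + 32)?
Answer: -21415/29 ≈ -738.45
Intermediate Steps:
M(W, Z) = 2*Z*(32 + W) (M(W, Z) = (2*Z)*(32 + W) = 2*Z*(32 + W))
R(O) = -33 + O² + 57*O
R(26) + M(63/(-29), -48) = (-33 + 26² + 57*26) + 2*(-48)*(32 + 63/(-29)) = (-33 + 676 + 1482) + 2*(-48)*(32 + 63*(-1/29)) = 2125 + 2*(-48)*(32 - 63/29) = 2125 + 2*(-48)*(865/29) = 2125 - 83040/29 = -21415/29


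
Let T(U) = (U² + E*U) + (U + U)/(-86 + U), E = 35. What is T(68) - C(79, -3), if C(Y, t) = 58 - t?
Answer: 62419/9 ≈ 6935.4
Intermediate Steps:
T(U) = U² + 35*U + 2*U/(-86 + U) (T(U) = (U² + 35*U) + (U + U)/(-86 + U) = (U² + 35*U) + (2*U)/(-86 + U) = (U² + 35*U) + 2*U/(-86 + U) = U² + 35*U + 2*U/(-86 + U))
T(68) - C(79, -3) = 68*(-3008 + 68² - 51*68)/(-86 + 68) - (58 - 1*(-3)) = 68*(-3008 + 4624 - 3468)/(-18) - (58 + 3) = 68*(-1/18)*(-1852) - 1*61 = 62968/9 - 61 = 62419/9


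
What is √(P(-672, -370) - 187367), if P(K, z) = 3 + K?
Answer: 2*I*√47009 ≈ 433.63*I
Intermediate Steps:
√(P(-672, -370) - 187367) = √((3 - 672) - 187367) = √(-669 - 187367) = √(-188036) = 2*I*√47009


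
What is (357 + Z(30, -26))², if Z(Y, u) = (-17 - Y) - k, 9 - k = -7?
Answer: 86436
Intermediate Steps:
k = 16 (k = 9 - 1*(-7) = 9 + 7 = 16)
Z(Y, u) = -33 - Y (Z(Y, u) = (-17 - Y) - 1*16 = (-17 - Y) - 16 = -33 - Y)
(357 + Z(30, -26))² = (357 + (-33 - 1*30))² = (357 + (-33 - 30))² = (357 - 63)² = 294² = 86436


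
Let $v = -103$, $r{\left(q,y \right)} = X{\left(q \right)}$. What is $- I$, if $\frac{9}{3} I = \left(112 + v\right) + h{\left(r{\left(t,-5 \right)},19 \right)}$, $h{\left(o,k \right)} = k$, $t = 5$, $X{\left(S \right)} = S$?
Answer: $- \frac{28}{3} \approx -9.3333$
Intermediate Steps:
$r{\left(q,y \right)} = q$
$I = \frac{28}{3}$ ($I = \frac{\left(112 - 103\right) + 19}{3} = \frac{9 + 19}{3} = \frac{1}{3} \cdot 28 = \frac{28}{3} \approx 9.3333$)
$- I = \left(-1\right) \frac{28}{3} = - \frac{28}{3}$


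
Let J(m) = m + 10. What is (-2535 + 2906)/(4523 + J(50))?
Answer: 371/4583 ≈ 0.080951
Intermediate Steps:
J(m) = 10 + m
(-2535 + 2906)/(4523 + J(50)) = (-2535 + 2906)/(4523 + (10 + 50)) = 371/(4523 + 60) = 371/4583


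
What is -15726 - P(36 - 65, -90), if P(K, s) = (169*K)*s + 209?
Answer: -457025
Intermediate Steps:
P(K, s) = 209 + 169*K*s (P(K, s) = 169*K*s + 209 = 209 + 169*K*s)
-15726 - P(36 - 65, -90) = -15726 - (209 + 169*(36 - 65)*(-90)) = -15726 - (209 + 169*(-29)*(-90)) = -15726 - (209 + 441090) = -15726 - 1*441299 = -15726 - 441299 = -457025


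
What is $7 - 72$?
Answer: $-65$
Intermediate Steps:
$7 - 72 = -65$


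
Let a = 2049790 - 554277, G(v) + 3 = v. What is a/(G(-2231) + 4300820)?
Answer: 1495513/4298586 ≈ 0.34791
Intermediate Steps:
G(v) = -3 + v
a = 1495513
a/(G(-2231) + 4300820) = 1495513/((-3 - 2231) + 4300820) = 1495513/(-2234 + 4300820) = 1495513/4298586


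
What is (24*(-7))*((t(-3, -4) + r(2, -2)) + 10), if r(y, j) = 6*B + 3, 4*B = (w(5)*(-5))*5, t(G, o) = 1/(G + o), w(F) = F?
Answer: 29340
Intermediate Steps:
B = -125/4 (B = ((5*(-5))*5)/4 = (-25*5)/4 = (¼)*(-125) = -125/4 ≈ -31.250)
r(y, j) = -369/2 (r(y, j) = 6*(-125/4) + 3 = -375/2 + 3 = -369/2)
(24*(-7))*((t(-3, -4) + r(2, -2)) + 10) = (24*(-7))*((1/(-3 - 4) - 369/2) + 10) = -168*((1/(-7) - 369/2) + 10) = -168*((-⅐ - 369/2) + 10) = -168*(-2585/14 + 10) = -168*(-2445/14) = 29340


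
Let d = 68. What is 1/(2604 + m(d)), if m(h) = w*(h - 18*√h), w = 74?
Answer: -1909/15584684 - 333*√17/7792342 ≈ -0.00029869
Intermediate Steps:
m(h) = -1332*√h + 74*h (m(h) = 74*(h - 18*√h) = -1332*√h + 74*h)
1/(2604 + m(d)) = 1/(2604 + (-2664*√17 + 74*68)) = 1/(2604 + (-2664*√17 + 5032)) = 1/(2604 + (5032 - 2664*√17)) = 1/(7636 - 2664*√17)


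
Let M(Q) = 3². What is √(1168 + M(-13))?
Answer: √1177 ≈ 34.307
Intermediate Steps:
M(Q) = 9
√(1168 + M(-13)) = √(1168 + 9) = √1177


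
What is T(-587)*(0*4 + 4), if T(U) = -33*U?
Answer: 77484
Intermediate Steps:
T(-587)*(0*4 + 4) = (-33*(-587))*(0*4 + 4) = 19371*(0 + 4) = 19371*4 = 77484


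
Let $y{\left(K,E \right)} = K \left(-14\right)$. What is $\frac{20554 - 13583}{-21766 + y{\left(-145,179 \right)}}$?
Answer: $- \frac{6971}{19736} \approx -0.35321$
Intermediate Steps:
$y{\left(K,E \right)} = - 14 K$
$\frac{20554 - 13583}{-21766 + y{\left(-145,179 \right)}} = \frac{20554 - 13583}{-21766 - -2030} = \frac{6971}{-21766 + 2030} = \frac{6971}{-19736} = 6971 \left(- \frac{1}{19736}\right) = - \frac{6971}{19736}$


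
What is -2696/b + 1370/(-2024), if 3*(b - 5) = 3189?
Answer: -864983/270204 ≈ -3.2012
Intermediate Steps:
b = 1068 (b = 5 + (1/3)*3189 = 5 + 1063 = 1068)
-2696/b + 1370/(-2024) = -2696/1068 + 1370/(-2024) = -2696*1/1068 + 1370*(-1/2024) = -674/267 - 685/1012 = -864983/270204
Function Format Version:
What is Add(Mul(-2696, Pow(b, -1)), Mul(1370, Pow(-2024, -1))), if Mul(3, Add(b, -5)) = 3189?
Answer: Rational(-864983, 270204) ≈ -3.2012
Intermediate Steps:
b = 1068 (b = Add(5, Mul(Rational(1, 3), 3189)) = Add(5, 1063) = 1068)
Add(Mul(-2696, Pow(b, -1)), Mul(1370, Pow(-2024, -1))) = Add(Mul(-2696, Pow(1068, -1)), Mul(1370, Pow(-2024, -1))) = Add(Mul(-2696, Rational(1, 1068)), Mul(1370, Rational(-1, 2024))) = Add(Rational(-674, 267), Rational(-685, 1012)) = Rational(-864983, 270204)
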